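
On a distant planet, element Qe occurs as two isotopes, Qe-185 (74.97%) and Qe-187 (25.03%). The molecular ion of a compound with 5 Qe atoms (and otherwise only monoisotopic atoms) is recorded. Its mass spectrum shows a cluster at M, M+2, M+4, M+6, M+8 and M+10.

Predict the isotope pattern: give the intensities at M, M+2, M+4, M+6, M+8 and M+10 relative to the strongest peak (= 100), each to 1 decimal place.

Each Qe atom is independently Qe-185 (p = 0.7497) or Qe-187 (q = 0.2503); the cluster is the binomial expansion (p + q)^5.
P(M) = 0.7497^5 = 0.236830
P(M+2) = 5 × 0.7497^4 × 0.2503^1 = 0.395349
P(M+4) = 10 × 0.7497^3 × 0.2503^2 = 0.263988
P(M+6) = 10 × 0.7497^2 × 0.2503^3 = 0.088137
P(M+8) = 5 × 0.7497^1 × 0.2503^4 = 0.014713
P(M+10) = 0.2503^5 = 0.000982
The M+2 peak is largest (0.395349); scaling to 100 gives 59.9 : 100.0 : 66.8 : 22.3 : 3.7 : 0.2.

59.9 : 100.0 : 66.8 : 22.3 : 3.7 : 0.2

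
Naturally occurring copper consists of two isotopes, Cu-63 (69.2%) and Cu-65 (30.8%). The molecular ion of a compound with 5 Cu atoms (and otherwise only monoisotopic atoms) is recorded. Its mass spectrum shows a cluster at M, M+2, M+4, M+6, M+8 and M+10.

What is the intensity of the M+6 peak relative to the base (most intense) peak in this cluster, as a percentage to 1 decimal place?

Term probabilities: M 0.1587, M+2 0.3531, M+4 0.3144, M+6 0.1399, M+8 0.0311, M+10 0.0028. Base peak = M+2.
P(M+2) = C(5,1) × 0.692^4 × 0.308^1 = 5 × 0.22931073 × 0.3080 = 0.353139 (base)
P(M+6) = C(5,3) × 0.692^2 × 0.308^3 = 10 × 0.478864 × 0.02921811 = 0.139915
Relative intensity = 0.139915 / 0.353139 × 100 = 39.6

39.6%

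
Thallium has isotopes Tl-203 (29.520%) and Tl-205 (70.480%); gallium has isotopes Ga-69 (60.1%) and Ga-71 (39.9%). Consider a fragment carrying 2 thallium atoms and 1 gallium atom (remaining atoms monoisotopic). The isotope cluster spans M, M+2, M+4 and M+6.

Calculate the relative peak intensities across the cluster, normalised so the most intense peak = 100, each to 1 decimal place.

Thallium pattern (n=2): 0.08714304 : 0.41611392 : 0.49674304
Gallium pattern (n=1): 0.6010 : 0.3990
Convolve the two distributions (both contribute in 2-u steps):
  M: 0.08714304×0.6010 = 0.052373
  M+2: 0.08714304×0.3990 + 0.41611392×0.6010 = 0.284855
  M+4: 0.41611392×0.3990 + 0.49674304×0.6010 = 0.464572
  M+6: 0.49674304×0.3990 = 0.198200
Scale to base peak (0.464572) = 100: 11.3 : 61.3 : 100.0 : 42.7

11.3 : 61.3 : 100.0 : 42.7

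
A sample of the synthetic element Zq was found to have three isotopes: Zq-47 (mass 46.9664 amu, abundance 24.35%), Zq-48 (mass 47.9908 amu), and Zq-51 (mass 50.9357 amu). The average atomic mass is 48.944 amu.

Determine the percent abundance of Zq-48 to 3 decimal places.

Let x and y be the fractions of Zq-48 and Zq-51. Then x + y = 1 − 0.2435 = 0.7565 and 47.9908x + 50.9357y = 48.944 − 0.2435×46.9664 = 37.5076816.
Substituting: 47.9908x + 50.9357(0.7565 − x) = 37.5076816
(47.9908 − 50.9357)x = -1.02517545  ⇒  x = 0.34812, y = 0.40838
Zq-48: 34.812%, Zq-51: 40.838%.

34.812%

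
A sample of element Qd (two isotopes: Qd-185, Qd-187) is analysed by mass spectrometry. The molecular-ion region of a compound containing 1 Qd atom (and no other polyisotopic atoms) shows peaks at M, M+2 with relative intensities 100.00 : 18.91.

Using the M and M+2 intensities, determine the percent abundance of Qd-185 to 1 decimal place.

84.1%

If p is the fraction of Qd that is Qd-185, then I(M+2)/I(M) = [C(1,1)·p^0·(1−p)] / p^1 = 1·(1−p)/p = 18.91/100.00 = 0.1891
(1−p)/p = 0.1891/1 = 0.1891  ⇒  p = 1/(1 + 0.1891) = 0.8410
Qd-185: 84.1%, Qd-187: 15.9%.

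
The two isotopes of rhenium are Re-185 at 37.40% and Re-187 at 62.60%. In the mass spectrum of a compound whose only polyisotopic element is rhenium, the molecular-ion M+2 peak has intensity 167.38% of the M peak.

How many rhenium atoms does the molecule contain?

With n Re atoms, P(M+2)/P(M) = C(n,1)·p^(n−1)q / p^n = n·q/p = n · 0.6260/0.3740.
n = 1.6738 × 0.3740/0.6260 = 1.00 ≈ 1

1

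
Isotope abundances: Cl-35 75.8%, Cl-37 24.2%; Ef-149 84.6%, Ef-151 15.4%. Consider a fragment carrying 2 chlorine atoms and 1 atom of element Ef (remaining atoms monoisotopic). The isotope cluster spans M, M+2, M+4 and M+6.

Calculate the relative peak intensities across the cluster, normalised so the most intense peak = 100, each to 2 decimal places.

100.00 : 82.06 : 21.82 : 1.86

Chlorine pattern (n=2): 0.574564 : 0.366872 : 0.058564
Element Ef pattern (n=1): 0.8460 : 0.1540
Convolve the two distributions (both contribute in 2-u steps):
  M: 0.574564×0.8460 = 0.486081
  M+2: 0.574564×0.1540 + 0.366872×0.8460 = 0.398857
  M+4: 0.366872×0.1540 + 0.058564×0.8460 = 0.106043
  M+6: 0.058564×0.1540 = 0.009019
Scale to base peak (0.486081) = 100: 100.00 : 82.06 : 21.82 : 1.86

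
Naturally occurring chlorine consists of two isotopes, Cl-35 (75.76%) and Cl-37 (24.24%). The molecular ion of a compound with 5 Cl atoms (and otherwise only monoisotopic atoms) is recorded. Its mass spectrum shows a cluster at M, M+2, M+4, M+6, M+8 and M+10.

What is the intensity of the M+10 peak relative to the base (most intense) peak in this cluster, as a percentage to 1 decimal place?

0.2%

Binomial terms of (0.7576 + 0.2424)^5: M 0.2496, M+2 0.3993, M+4 0.2555, M+6 0.0817, M+8 0.0131, M+10 0.0008 → M+2 is the base peak.
P(M+2) = C(5,1) × 0.7576^4 × 0.2424^1 = 5 × 0.32942751 × 0.2424 = 0.399266 (base)
P(M+10) = C(5,5) × 0.7576^0 × 0.2424^5 = 1 × 1.0000 × 0.00083688 = 0.000837
Relative intensity = 0.000837 / 0.399266 × 100 = 0.2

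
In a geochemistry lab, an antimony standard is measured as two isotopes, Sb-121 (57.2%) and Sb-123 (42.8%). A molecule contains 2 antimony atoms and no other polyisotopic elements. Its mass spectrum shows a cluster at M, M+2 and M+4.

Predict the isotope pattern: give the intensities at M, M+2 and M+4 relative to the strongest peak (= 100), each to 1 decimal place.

Each Sb atom is independently Sb-121 (p = 0.572) or Sb-123 (q = 0.428); the cluster is the binomial expansion (p + q)^2.
P(M) = 0.572^2 = 0.327184
P(M+2) = 2 × 0.572^1 × 0.428^1 = 0.489632
P(M+4) = 0.428^2 = 0.183184
The M+2 peak is largest (0.489632); scaling to 100 gives 66.8 : 100.0 : 37.4.

66.8 : 100.0 : 37.4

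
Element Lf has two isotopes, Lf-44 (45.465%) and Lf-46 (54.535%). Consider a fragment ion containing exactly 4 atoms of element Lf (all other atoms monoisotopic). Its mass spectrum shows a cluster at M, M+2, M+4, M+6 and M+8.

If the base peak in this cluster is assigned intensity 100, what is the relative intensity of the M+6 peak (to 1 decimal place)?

Binomial terms of (0.45465 + 0.54535)^4: M 0.0427, M+2 0.2050, M+4 0.3689, M+6 0.2950, M+8 0.0885 → M+4 is the base peak.
P(M+4) = C(4,2) × 0.45465^2 × 0.54535^2 = 6 × 0.20670662 × 0.29740662 = 0.368856 (base)
P(M+6) = C(4,3) × 0.45465^1 × 0.54535^3 = 4 × 0.45465 × 0.1621907 = 0.294960
Relative intensity = 0.294960 / 0.368856 × 100 = 80.0

80.0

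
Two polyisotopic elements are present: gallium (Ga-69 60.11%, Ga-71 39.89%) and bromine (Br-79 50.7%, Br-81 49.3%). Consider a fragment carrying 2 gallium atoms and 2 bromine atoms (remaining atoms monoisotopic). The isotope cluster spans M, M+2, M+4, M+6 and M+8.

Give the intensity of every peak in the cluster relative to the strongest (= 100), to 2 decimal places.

Gallium pattern (n=2): 0.36132121 : 0.47955758 : 0.15912121
Bromine pattern (n=2): 0.257049 : 0.499902 : 0.243049
Convolve the two distributions (both contribute in 2-u steps):
  M: 0.36132121×0.257049 = 0.092877
  M+2: 0.36132121×0.499902 + 0.47955758×0.257049 = 0.303895
  M+4: 0.36132121×0.243049 + 0.47955758×0.499902 + 0.15912121×0.257049 = 0.368453
  M+6: 0.47955758×0.243049 + 0.15912121×0.499902 = 0.196101
  M+8: 0.15912121×0.243049 = 0.038674
Scale to base peak (0.368453) = 100: 25.21 : 82.48 : 100.00 : 53.22 : 10.50

25.21 : 82.48 : 100.00 : 53.22 : 10.50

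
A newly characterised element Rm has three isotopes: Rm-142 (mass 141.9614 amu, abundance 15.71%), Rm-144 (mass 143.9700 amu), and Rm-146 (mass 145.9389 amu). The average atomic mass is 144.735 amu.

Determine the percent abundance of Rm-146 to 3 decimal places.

The remaining 84.29% is split between Rm-144 (fraction x) and Rm-146 (fraction 0.8429 − x).
Substituting: 143.9700x + 145.9389(0.8429 − x) = 122.43286406
(143.9700 − 145.9389)x = -0.57903475  ⇒  x = 0.29409, y = 0.54881
Rm-144: 29.409%, Rm-146: 54.881%.

54.881%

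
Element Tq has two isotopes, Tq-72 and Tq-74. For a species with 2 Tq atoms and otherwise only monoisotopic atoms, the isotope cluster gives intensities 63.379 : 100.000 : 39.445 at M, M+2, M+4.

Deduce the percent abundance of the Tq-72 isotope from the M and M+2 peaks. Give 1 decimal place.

Let p = fractional abundance of Tq-72. I(M+2)/I(M) = [C(2,1)·p^1·(1−p)] / p^2 = 2·(1−p)/p = 100.000/63.379 = 1.5778
(1−p)/p = 1.5778/2 = 0.7889  ⇒  p = 1/(1 + 0.7889) = 0.5590
Tq-72: 55.9%, Tq-74: 44.1%.

55.9%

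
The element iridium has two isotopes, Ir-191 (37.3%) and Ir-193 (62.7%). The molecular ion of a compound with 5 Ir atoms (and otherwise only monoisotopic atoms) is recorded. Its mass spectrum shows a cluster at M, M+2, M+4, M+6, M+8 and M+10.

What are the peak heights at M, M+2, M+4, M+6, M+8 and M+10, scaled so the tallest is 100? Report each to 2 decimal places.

2.11 : 17.70 : 59.49 : 100.00 : 84.05 : 28.26

Expanding (0.373 + 0.627)^5:
P(M) = 0.373^5 = 0.007220
P(M+2) = 5 × 0.373^4 × 0.627^1 = 0.060684
P(M+4) = 10 × 0.373^3 × 0.627^2 = 0.204015
P(M+6) = 10 × 0.373^2 × 0.627^3 = 0.342942
P(M+8) = 5 × 0.373^1 × 0.627^4 = 0.288237
P(M+10) = 0.627^5 = 0.096903
The M+6 peak is largest (0.342942); scaling to 100 gives 2.11 : 17.70 : 59.49 : 100.00 : 84.05 : 28.26.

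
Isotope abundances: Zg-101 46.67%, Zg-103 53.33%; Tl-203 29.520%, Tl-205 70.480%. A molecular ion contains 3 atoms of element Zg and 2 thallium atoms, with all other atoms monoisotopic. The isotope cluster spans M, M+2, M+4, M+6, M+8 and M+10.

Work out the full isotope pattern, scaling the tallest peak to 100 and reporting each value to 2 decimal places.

2.52 : 20.64 : 65.39 : 100.00 : 74.12 : 21.40

Element Zg pattern (n=3): 0.10165141 : 0.34847244 : 0.39820089 : 0.15167526
Thallium pattern (n=2): 0.08714304 : 0.41611392 : 0.49674304
Convolve the two distributions (both contribute in 2-u steps):
  M: 0.10165141×0.08714304 = 0.008858
  M+2: 0.10165141×0.41611392 + 0.34847244×0.08714304 = 0.072666
  M+4: 0.10165141×0.49674304 + 0.34847244×0.41611392 + 0.39820089×0.08714304 = 0.230199
  M+6: 0.34847244×0.49674304 + 0.39820089×0.41611392 + 0.15167526×0.08714304 = 0.352016
  M+8: 0.39820089×0.49674304 + 0.15167526×0.41611392 = 0.260918
  M+10: 0.15167526×0.49674304 = 0.075344
Scale to base peak (0.352016) = 100: 2.52 : 20.64 : 65.39 : 100.00 : 74.12 : 21.40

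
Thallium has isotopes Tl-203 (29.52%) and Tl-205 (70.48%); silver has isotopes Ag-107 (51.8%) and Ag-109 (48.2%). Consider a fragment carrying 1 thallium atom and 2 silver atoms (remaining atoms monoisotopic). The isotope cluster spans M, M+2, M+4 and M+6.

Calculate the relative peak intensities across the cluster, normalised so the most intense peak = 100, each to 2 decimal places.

Thallium pattern (n=1): 0.2952 : 0.7048
Silver pattern (n=2): 0.268324 : 0.499352 : 0.232324
Convolve the two distributions (both contribute in 2-u steps):
  M: 0.2952×0.268324 = 0.079209
  M+2: 0.2952×0.499352 + 0.7048×0.268324 = 0.336523
  M+4: 0.2952×0.232324 + 0.7048×0.499352 = 0.420525
  M+6: 0.7048×0.232324 = 0.163742
Scale to base peak (0.420525) = 100: 18.84 : 80.02 : 100.00 : 38.94

18.84 : 80.02 : 100.00 : 38.94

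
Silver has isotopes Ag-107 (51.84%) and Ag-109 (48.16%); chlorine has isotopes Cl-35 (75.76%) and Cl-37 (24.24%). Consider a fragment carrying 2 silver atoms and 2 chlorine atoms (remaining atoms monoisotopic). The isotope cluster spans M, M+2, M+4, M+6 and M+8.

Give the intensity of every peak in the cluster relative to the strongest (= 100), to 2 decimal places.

40.03 : 100.00 : 86.25 : 29.72 : 3.54

Silver pattern (n=2): 0.26873856 : 0.49932288 : 0.23193856
Chlorine pattern (n=2): 0.57395776 : 0.36728448 : 0.05875776
Convolve the two distributions (both contribute in 2-u steps):
  M: 0.26873856×0.57395776 = 0.154245
  M+2: 0.26873856×0.36728448 + 0.49932288×0.57395776 = 0.385294
  M+4: 0.26873856×0.05875776 + 0.49932288×0.36728448 + 0.23193856×0.57395776 = 0.332307
  M+6: 0.49932288×0.05875776 + 0.23193856×0.36728448 = 0.114527
  M+8: 0.23193856×0.05875776 = 0.013628
Scale to base peak (0.385294) = 100: 40.03 : 100.00 : 86.25 : 29.72 : 3.54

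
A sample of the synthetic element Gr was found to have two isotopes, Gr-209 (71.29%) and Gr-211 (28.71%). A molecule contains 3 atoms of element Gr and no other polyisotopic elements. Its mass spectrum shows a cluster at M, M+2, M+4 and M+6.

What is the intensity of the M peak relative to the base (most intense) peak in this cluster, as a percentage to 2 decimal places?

Term probabilities: M 0.3623, M+2 0.4377, M+4 0.1763, M+6 0.0237. Base peak = M+2.
P(M+2) = C(3,1) × 0.7129^2 × 0.2871^1 = 3 × 0.50822641 × 0.2871 = 0.437735 (base)
P(M) = C(3,0) × 0.7129^3 × 0.2871^0 = 1 × 0.36231461 × 1.0000 = 0.362315
Relative intensity = 0.362315 / 0.437735 × 100 = 82.77

82.77%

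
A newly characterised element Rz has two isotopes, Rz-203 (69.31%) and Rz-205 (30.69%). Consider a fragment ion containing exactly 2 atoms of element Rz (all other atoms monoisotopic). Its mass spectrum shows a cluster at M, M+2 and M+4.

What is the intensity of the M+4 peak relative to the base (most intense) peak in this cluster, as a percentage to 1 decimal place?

Term probabilities: M 0.4804, M+2 0.4254, M+4 0.0942. Base peak = M.
P(M) = C(2,0) × 0.6931^2 × 0.3069^0 = 1 × 0.48038761 × 1.0000 = 0.480388 (base)
P(M+4) = C(2,2) × 0.6931^0 × 0.3069^2 = 1 × 1.0000 × 0.09418761 = 0.094188
Relative intensity = 0.094188 / 0.480388 × 100 = 19.6

19.6%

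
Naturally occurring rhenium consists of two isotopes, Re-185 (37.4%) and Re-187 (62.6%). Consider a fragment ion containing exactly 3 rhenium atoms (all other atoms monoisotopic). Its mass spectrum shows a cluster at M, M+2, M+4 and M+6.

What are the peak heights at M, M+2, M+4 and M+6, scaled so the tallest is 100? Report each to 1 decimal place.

11.9 : 59.7 : 100.0 : 55.8

The 3 Re atoms are independent, so intensities follow the terms of (0.374 + 0.626)^3.
P(M) = 0.374^3 = 0.052314
P(M+2) = 3 × 0.374^2 × 0.626^1 = 0.262687
P(M+4) = 3 × 0.374^1 × 0.626^2 = 0.439685
P(M+6) = 0.626^3 = 0.245314
The M+4 peak is largest (0.439685); scaling to 100 gives 11.9 : 59.7 : 100.0 : 55.8.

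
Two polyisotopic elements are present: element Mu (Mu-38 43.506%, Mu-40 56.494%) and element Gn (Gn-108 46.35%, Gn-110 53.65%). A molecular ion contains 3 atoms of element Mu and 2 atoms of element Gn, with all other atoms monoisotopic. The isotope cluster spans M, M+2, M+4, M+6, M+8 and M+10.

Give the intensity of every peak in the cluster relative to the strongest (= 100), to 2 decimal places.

5.23 : 32.48 : 80.63 : 100.00 : 61.96 : 15.34

Element Mu pattern (n=3): 0.08234694 : 0.32079079 : 0.4165576 : 0.18030467
Element Gn pattern (n=2): 0.21483225 : 0.4973355 : 0.28783225
Convolve the two distributions (both contribute in 2-u steps):
  M: 0.08234694×0.21483225 = 0.017691
  M+2: 0.08234694×0.4973355 + 0.32079079×0.21483225 = 0.109870
  M+4: 0.08234694×0.28783225 + 0.32079079×0.4973355 + 0.4165576×0.21483225 = 0.272733
  M+6: 0.32079079×0.28783225 + 0.4165576×0.4973355 + 0.18030467×0.21483225 = 0.338238
  M+8: 0.4165576×0.28783225 + 0.18030467×0.4973355 = 0.209571
  M+10: 0.18030467×0.28783225 = 0.051897
Scale to base peak (0.338238) = 100: 5.23 : 32.48 : 80.63 : 100.00 : 61.96 : 15.34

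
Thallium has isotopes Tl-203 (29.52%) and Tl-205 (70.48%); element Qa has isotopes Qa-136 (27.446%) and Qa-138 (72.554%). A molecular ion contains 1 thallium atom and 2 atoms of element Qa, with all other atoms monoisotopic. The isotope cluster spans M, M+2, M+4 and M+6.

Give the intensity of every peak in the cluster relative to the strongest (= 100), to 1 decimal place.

Thallium pattern (n=1): 0.2952 : 0.7048
Element Qa pattern (n=2): 0.07532829 : 0.39826342 : 0.52640829
Convolve the two distributions (both contribute in 2-u steps):
  M: 0.2952×0.07532829 = 0.022237
  M+2: 0.2952×0.39826342 + 0.7048×0.07532829 = 0.170659
  M+4: 0.2952×0.52640829 + 0.7048×0.39826342 = 0.436092
  M+6: 0.7048×0.52640829 = 0.371013
Scale to base peak (0.436092) = 100: 5.1 : 39.1 : 100.0 : 85.1

5.1 : 39.1 : 100.0 : 85.1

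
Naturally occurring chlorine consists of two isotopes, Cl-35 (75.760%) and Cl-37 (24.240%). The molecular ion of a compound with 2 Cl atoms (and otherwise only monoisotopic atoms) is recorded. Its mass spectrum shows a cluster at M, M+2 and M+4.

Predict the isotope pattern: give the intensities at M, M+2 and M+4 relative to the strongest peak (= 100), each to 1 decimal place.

100.0 : 64.0 : 10.2

The 2 Cl atoms are independent, so intensities follow the terms of (0.75760 + 0.24240)^2.
P(M) = 0.75760^2 = 0.573958
P(M+2) = 2 × 0.75760^1 × 0.24240^1 = 0.367284
P(M+4) = 0.24240^2 = 0.058758
The M peak is largest (0.573958); scaling to 100 gives 100.0 : 64.0 : 10.2.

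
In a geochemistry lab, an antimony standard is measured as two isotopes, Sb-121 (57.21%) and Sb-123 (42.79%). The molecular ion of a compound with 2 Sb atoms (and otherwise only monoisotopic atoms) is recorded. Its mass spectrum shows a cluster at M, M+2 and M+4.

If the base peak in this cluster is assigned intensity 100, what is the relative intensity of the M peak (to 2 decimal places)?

66.85

Binomial terms of (0.5721 + 0.4279)^2: M 0.3273, M+2 0.4896, M+4 0.1831 → M+2 is the base peak.
P(M+2) = C(2,1) × 0.5721^1 × 0.4279^1 = 2 × 0.5721 × 0.4279 = 0.489603 (base)
P(M) = C(2,0) × 0.5721^2 × 0.4279^0 = 1 × 0.32729841 × 1.0000 = 0.327298
Relative intensity = 0.327298 / 0.489603 × 100 = 66.85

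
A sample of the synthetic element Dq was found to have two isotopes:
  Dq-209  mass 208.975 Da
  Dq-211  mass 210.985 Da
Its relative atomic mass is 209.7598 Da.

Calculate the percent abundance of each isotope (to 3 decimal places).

Dq-209: 60.955%, Dq-211: 39.045%

Writing the weighted mean with unknown fraction x of Dq-209:
208.975·x + 210.985·(1 − x) = 209.7598
(208.975 − 210.985)·x = 209.7598 − 210.985
x = -1.2252 / -2.010 = 0.60955 → 60.955% Dq-209, 39.045% Dq-211.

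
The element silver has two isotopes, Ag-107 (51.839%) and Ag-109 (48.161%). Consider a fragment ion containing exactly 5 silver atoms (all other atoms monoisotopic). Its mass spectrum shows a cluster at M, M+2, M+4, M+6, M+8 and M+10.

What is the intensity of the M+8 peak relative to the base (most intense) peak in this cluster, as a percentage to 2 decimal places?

43.16%

Term probabilities: M 0.0374, M+2 0.1739, M+4 0.3231, M+6 0.3002, M+8 0.1394, M+10 0.0259. Base peak = M+4.
P(M+4) = C(5,2) × 0.51839^3 × 0.48161^2 = 10 × 0.13930601 × 0.23194819 = 0.323118 (base)
P(M+8) = C(5,4) × 0.51839^1 × 0.48161^4 = 5 × 0.51839 × 0.05379996 = 0.139447
Relative intensity = 0.139447 / 0.323118 × 100 = 43.16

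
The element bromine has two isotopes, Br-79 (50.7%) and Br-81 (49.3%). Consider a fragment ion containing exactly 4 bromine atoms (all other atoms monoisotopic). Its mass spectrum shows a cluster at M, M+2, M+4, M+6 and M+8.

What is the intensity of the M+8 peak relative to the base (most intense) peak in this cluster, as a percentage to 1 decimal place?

15.8%

(0.507 + 0.493)^4 gives M 0.0661, M+2 0.2570, M+4 0.3749, M+6 0.2430, M+8 0.0591; the largest is M+4.
P(M+4) = C(4,2) × 0.507^2 × 0.493^2 = 6 × 0.257049 × 0.243049 = 0.374853 (base)
P(M+8) = C(4,4) × 0.507^0 × 0.493^4 = 1 × 1.0000 × 0.05907282 = 0.059073
Relative intensity = 0.059073 / 0.374853 × 100 = 15.8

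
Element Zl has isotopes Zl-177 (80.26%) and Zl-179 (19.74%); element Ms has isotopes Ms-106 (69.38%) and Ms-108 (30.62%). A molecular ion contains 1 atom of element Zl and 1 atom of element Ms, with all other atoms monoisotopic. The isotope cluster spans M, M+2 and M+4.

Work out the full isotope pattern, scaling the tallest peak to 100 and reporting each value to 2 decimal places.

100.00 : 68.73 : 10.85

Element Zl pattern (n=1): 0.8026 : 0.1974
Element Ms pattern (n=1): 0.6938 : 0.3062
Convolve the two distributions (both contribute in 2-u steps):
  M: 0.8026×0.6938 = 0.556844
  M+2: 0.8026×0.3062 + 0.1974×0.6938 = 0.382712
  M+4: 0.1974×0.3062 = 0.060444
Scale to base peak (0.556844) = 100: 100.00 : 68.73 : 10.85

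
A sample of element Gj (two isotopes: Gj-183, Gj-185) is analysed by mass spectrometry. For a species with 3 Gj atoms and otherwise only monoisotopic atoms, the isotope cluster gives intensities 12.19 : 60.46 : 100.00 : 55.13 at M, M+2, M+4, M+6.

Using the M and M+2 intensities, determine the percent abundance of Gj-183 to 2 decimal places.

If p is the fraction of Gj that is Gj-183, then I(M+2)/I(M) = [C(3,1)·p^2·(1−p)] / p^3 = 3·(1−p)/p = 60.46/12.19 = 4.9598
(1−p)/p = 4.9598/3 = 1.6533  ⇒  p = 1/(1 + 1.6533) = 0.3769
Gj-183: 37.69%, Gj-185: 62.31%.

37.69%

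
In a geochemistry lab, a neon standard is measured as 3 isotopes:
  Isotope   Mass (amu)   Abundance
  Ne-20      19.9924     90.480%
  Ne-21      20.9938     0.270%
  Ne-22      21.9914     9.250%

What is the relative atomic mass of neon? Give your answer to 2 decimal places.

20.18 amu

Ar = Σ fᵢ·mᵢ = 0.90480 × 19.9924 + 0.00270 × 20.9938 + 0.09250 × 21.9914
= 18.08912 + 0.05668 + 2.03420 = 20.18000 amu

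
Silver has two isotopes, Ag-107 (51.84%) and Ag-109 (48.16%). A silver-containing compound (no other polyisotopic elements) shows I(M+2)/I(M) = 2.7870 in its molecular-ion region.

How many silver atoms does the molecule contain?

3

The M+2/M ratio from n Ag atoms is n · q/p = n · 0.4816/0.5184.
n = 2.7870 × 0.5184/0.4816 = 3.00 ≈ 3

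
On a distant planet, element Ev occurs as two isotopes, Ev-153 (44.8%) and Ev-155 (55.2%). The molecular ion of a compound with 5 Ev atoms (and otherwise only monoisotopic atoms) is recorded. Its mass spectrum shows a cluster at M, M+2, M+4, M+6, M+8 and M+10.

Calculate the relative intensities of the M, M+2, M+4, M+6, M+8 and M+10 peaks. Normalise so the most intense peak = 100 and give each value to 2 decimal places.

5.35 : 32.93 : 81.16 : 100.00 : 61.61 : 15.18

The 5 Ev atoms are independent, so intensities follow the terms of (0.448 + 0.552)^5.
P(M) = 0.448^5 = 0.018046
P(M+2) = 5 × 0.448^4 × 0.552^1 = 0.111179
P(M+4) = 10 × 0.448^3 × 0.552^2 = 0.273976
P(M+6) = 10 × 0.448^2 × 0.552^3 = 0.337577
P(M+8) = 5 × 0.448^1 × 0.552^4 = 0.207972
P(M+10) = 0.552^5 = 0.051250
The M+6 peak is largest (0.337577); scaling to 100 gives 5.35 : 32.93 : 81.16 : 100.00 : 61.61 : 15.18.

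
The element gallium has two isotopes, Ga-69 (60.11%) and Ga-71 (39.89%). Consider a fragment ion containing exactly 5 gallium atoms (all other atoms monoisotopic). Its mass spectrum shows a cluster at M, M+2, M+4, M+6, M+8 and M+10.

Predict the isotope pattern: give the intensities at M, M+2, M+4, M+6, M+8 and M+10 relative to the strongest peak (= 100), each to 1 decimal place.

The 5 Ga atoms are independent, so intensities follow the terms of (0.6011 + 0.3989)^5.
P(M) = 0.6011^5 = 0.078475
P(M+2) = 5 × 0.6011^4 × 0.3989^1 = 0.260388
P(M+4) = 10 × 0.6011^3 × 0.3989^2 = 0.345596
P(M+6) = 10 × 0.6011^2 × 0.3989^3 = 0.229343
P(M+8) = 5 × 0.6011^1 × 0.3989^4 = 0.076098
P(M+10) = 0.3989^5 = 0.010100
The M+4 peak is largest (0.345596); scaling to 100 gives 22.7 : 75.3 : 100.0 : 66.4 : 22.0 : 2.9.

22.7 : 75.3 : 100.0 : 66.4 : 22.0 : 2.9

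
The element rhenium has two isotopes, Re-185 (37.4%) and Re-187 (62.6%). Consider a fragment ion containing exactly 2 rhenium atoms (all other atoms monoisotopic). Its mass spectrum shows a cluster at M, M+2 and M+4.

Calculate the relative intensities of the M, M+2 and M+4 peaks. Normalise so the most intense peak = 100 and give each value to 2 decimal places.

The 2 Re atoms are independent, so intensities follow the terms of (0.374 + 0.626)^2.
P(M) = 0.374^2 = 0.139876
P(M+2) = 2 × 0.374^1 × 0.626^1 = 0.468248
P(M+4) = 0.626^2 = 0.391876
The M+2 peak is largest (0.468248); scaling to 100 gives 29.87 : 100.00 : 83.69.

29.87 : 100.00 : 83.69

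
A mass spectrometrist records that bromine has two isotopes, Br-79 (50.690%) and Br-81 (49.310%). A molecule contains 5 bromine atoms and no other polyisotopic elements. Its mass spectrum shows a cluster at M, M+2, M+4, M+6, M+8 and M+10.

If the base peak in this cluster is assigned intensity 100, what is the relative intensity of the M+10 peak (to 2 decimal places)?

9.21

Binomial terms of (0.50690 + 0.49310)^5: M 0.0335, M+2 0.1628, M+4 0.3167, M+6 0.3081, M+8 0.1498, M+10 0.0292 → M+4 is the base peak.
P(M+4) = C(5,2) × 0.50690^3 × 0.49310^2 = 10 × 0.13024674 × 0.24314761 = 0.316692 (base)
P(M+10) = C(5,5) × 0.50690^0 × 0.49310^5 = 1 × 1.0000 × 0.02915245 = 0.029152
Relative intensity = 0.029152 / 0.316692 × 100 = 9.21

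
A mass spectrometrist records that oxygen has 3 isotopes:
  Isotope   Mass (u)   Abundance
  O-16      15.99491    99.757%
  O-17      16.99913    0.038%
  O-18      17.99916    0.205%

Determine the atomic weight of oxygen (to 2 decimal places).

16.00 u

Weight each isotope mass by its fractional abundance: 0.99757 × 15.99491 + 0.00038 × 16.99913 + 0.00205 × 17.99916
= 15.956042 + 0.006460 + 0.036898 = 15.999400 u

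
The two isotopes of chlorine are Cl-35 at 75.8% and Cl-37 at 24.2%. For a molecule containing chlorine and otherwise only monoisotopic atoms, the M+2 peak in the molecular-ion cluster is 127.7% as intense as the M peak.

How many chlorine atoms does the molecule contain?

For n independent Cl atoms, I(M+2)/I(M) = n · (abundance Cl-37) / (abundance Cl-35) = n · 0.242/0.758.
n = 1.277 × 0.758/0.242 = 4.00 ≈ 4

4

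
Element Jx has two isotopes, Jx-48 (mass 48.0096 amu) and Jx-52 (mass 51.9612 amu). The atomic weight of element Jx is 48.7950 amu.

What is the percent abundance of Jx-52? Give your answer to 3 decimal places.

19.875%

Writing the weighted mean with unknown fraction x of Jx-48:
48.0096·x + 51.9612·(1 − x) = 48.7950
(48.0096 − 51.9612)·x = 48.7950 − 51.9612
x = -3.1662 / -3.9516 = 0.80125 → 80.125% Jx-48, 19.875% Jx-52.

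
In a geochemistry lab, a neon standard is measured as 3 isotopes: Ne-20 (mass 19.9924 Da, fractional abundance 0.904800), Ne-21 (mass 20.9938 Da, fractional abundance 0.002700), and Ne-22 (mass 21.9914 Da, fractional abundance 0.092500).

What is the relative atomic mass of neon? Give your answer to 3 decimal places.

20.180 Da

Weight each isotope mass by its fractional abundance: 0.904800 × 19.9924 + 0.002700 × 20.9938 + 0.092500 × 21.9914
= 18.08912 + 0.05668 + 2.03420 = 20.18000 Da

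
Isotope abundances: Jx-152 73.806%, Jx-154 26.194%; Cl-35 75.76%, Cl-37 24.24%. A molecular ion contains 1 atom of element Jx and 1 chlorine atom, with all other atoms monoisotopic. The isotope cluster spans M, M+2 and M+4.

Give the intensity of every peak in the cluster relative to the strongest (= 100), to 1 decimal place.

100.0 : 67.5 : 11.4

Element Jx pattern (n=1): 0.73806 : 0.26194
Chlorine pattern (n=1): 0.7576 : 0.2424
Convolve the two distributions (both contribute in 2-u steps):
  M: 0.73806×0.7576 = 0.559154
  M+2: 0.73806×0.2424 + 0.26194×0.7576 = 0.377351
  M+4: 0.26194×0.2424 = 0.063494
Scale to base peak (0.559154) = 100: 100.0 : 67.5 : 11.4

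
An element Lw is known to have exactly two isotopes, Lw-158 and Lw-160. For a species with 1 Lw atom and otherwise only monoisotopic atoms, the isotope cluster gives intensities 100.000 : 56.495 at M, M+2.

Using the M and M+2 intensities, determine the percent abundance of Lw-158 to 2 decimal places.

63.90%

Let p = fractional abundance of Lw-158. I(M+2)/I(M) = [C(1,1)·p^0·(1−p)] / p^1 = 1·(1−p)/p = 56.495/100.000 = 0.5649
(1−p)/p = 0.5649/1 = 0.5649  ⇒  p = 1/(1 + 0.5649) = 0.6390
Lw-158: 63.90%, Lw-160: 36.10%.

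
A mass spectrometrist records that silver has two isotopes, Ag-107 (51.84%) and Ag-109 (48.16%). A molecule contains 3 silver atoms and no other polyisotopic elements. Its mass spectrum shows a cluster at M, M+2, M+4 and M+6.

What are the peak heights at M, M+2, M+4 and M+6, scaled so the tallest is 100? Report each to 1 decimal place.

35.9 : 100.0 : 92.9 : 28.8

The 3 Ag atoms are independent, so intensities follow the terms of (0.5184 + 0.4816)^3.
P(M) = 0.5184^3 = 0.139314
P(M+2) = 3 × 0.5184^2 × 0.4816^1 = 0.388273
P(M+4) = 3 × 0.5184^1 × 0.4816^2 = 0.360711
P(M+6) = 0.4816^3 = 0.111702
The M+2 peak is largest (0.388273); scaling to 100 gives 35.9 : 100.0 : 92.9 : 28.8.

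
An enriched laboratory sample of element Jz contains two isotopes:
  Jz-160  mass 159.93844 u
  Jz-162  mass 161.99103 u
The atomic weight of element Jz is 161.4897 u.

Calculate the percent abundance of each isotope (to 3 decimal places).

Jz-160: 24.424%, Jz-162: 75.576%

Let x be the fractional abundance of Jz-160; then Jz-162 has abundance 1 − x.
159.93844·x + 161.99103·(1 − x) = 161.4897
(159.93844 − 161.99103)·x = 161.4897 − 161.99103
x = -0.50133 / -2.05259 = 0.24424 → 24.424% Jz-160, 75.576% Jz-162.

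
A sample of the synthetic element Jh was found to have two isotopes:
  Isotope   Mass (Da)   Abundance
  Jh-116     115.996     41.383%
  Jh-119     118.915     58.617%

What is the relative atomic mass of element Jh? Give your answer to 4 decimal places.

The abundance-weighted mean is 0.41383 × 115.996 + 0.58617 × 118.915
= 48.00262 + 69.70441 = 117.70703 Da

117.7070 Da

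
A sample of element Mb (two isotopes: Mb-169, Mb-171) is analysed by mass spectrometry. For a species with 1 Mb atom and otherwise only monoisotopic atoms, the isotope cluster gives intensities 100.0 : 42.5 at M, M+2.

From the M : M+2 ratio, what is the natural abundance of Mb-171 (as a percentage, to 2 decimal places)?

29.82%

Write p for the Mb-169 fraction. I(M+2)/I(M) = [C(1,1)·p^0·(1−p)] / p^1 = 1·(1−p)/p = 42.5/100.0 = 0.4250
(1−p)/p = 0.4250/1 = 0.4250  ⇒  p = 1/(1 + 0.4250) = 0.7018
Mb-169: 70.18%, Mb-171: 29.82%.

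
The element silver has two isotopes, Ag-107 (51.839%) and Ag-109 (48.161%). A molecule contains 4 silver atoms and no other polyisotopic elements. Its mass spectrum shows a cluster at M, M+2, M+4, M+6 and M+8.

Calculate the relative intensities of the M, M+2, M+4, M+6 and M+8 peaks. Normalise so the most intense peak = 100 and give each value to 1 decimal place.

19.3 : 71.8 : 100.0 : 61.9 : 14.4

The 4 Ag atoms are independent, so intensities follow the terms of (0.51839 + 0.48161)^4.
P(M) = 0.51839^4 = 0.072215
P(M+2) = 4 × 0.51839^3 × 0.48161^1 = 0.268365
P(M+4) = 6 × 0.51839^2 × 0.48161^2 = 0.373986
P(M+6) = 4 × 0.51839^1 × 0.48161^3 = 0.231634
P(M+8) = 0.48161^4 = 0.053800
The M+4 peak is largest (0.373986); scaling to 100 gives 19.3 : 71.8 : 100.0 : 61.9 : 14.4.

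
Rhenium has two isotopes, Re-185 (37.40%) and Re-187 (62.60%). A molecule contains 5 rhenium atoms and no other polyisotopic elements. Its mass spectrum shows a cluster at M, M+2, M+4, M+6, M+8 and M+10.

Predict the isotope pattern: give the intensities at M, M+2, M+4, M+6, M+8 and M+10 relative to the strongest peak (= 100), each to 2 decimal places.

2.13 : 17.85 : 59.74 : 100.00 : 83.69 : 28.02

The 5 Re atoms are independent, so intensities follow the terms of (0.3740 + 0.6260)^5.
P(M) = 0.3740^5 = 0.007317
P(M+2) = 5 × 0.3740^4 × 0.6260^1 = 0.061239
P(M+4) = 10 × 0.3740^3 × 0.6260^2 = 0.205005
P(M+6) = 10 × 0.3740^2 × 0.6260^3 = 0.343136
P(M+8) = 5 × 0.3740^1 × 0.6260^4 = 0.287170
P(M+10) = 0.6260^5 = 0.096133
The M+6 peak is largest (0.343136); scaling to 100 gives 2.13 : 17.85 : 59.74 : 100.00 : 83.69 : 28.02.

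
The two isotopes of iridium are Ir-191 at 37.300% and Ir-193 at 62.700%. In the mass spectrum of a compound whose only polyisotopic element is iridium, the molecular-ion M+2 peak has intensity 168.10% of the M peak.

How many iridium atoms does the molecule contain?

For n independent Ir atoms, I(M+2)/I(M) = n · (abundance Ir-193) / (abundance Ir-191) = n · 0.62700/0.37300.
n = 1.6810 × 0.37300/0.62700 = 1.00 ≈ 1

1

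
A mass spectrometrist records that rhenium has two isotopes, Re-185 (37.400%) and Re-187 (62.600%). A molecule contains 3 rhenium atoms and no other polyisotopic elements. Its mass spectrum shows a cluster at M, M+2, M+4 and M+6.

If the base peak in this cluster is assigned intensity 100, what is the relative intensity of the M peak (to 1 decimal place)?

Binomial terms of (0.37400 + 0.62600)^3: M 0.0523, M+2 0.2627, M+4 0.4397, M+6 0.2453 → M+4 is the base peak.
P(M+4) = C(3,2) × 0.37400^1 × 0.62600^2 = 3 × 0.3740 × 0.391876 = 0.439685 (base)
P(M) = C(3,0) × 0.37400^3 × 0.62600^0 = 1 × 0.05231362 × 1.0000 = 0.052314
Relative intensity = 0.052314 / 0.439685 × 100 = 11.9

11.9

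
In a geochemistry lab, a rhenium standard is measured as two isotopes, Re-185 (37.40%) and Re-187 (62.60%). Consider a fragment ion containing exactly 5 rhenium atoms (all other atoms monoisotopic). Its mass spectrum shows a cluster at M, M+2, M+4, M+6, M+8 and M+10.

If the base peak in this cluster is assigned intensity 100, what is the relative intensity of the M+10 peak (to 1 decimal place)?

Binomial terms of (0.3740 + 0.6260)^5: M 0.0073, M+2 0.0612, M+4 0.2050, M+6 0.3431, M+8 0.2872, M+10 0.0961 → M+6 is the base peak.
P(M+6) = C(5,3) × 0.3740^2 × 0.6260^3 = 10 × 0.139876 × 0.24531438 = 0.343136 (base)
P(M+10) = C(5,5) × 0.3740^0 × 0.6260^5 = 1 × 1.0000 × 0.09613282 = 0.096133
Relative intensity = 0.096133 / 0.343136 × 100 = 28.0

28.0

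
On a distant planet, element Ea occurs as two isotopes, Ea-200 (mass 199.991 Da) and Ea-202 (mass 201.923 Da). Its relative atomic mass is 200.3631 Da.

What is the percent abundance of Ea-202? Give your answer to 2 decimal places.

19.26%

Writing the weighted mean with unknown fraction x of Ea-200:
199.991·x + 201.923·(1 − x) = 200.3631
(199.991 − 201.923)·x = 200.3631 − 201.923
x = -1.5599 / -1.932 = 0.80740 → 80.74% Ea-200, 19.26% Ea-202.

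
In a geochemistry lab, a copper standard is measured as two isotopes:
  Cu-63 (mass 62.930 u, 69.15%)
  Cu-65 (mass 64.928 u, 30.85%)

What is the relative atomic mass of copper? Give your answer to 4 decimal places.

63.5464 u

Ar = Σ fᵢ·mᵢ = 0.6915 × 62.930 + 0.3085 × 64.928
= 43.51610 + 20.03029 = 63.54639 u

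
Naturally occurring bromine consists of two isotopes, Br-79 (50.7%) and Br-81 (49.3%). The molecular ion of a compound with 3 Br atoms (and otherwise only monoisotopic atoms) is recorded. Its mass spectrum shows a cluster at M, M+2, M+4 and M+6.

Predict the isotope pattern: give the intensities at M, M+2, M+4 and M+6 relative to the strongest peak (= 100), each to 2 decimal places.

34.28 : 100.00 : 97.24 : 31.52

The 3 Br atoms are independent, so intensities follow the terms of (0.507 + 0.493)^3.
P(M) = 0.507^3 = 0.130324
P(M+2) = 3 × 0.507^2 × 0.493^1 = 0.380175
P(M+4) = 3 × 0.507^1 × 0.493^2 = 0.369678
P(M+6) = 0.493^3 = 0.119823
The M+2 peak is largest (0.380175); scaling to 100 gives 34.28 : 100.00 : 97.24 : 31.52.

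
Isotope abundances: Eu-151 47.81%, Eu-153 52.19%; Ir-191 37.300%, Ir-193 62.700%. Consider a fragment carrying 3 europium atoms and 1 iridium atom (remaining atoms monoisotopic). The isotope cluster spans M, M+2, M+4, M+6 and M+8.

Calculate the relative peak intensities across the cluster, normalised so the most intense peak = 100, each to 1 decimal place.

Europium pattern (n=3): 0.10928391 : 0.3578871 : 0.39067407 : 0.14215492
Iridium pattern (n=1): 0.3730 : 0.6270
Convolve the two distributions (both contribute in 2-u steps):
  M: 0.10928391×0.3730 = 0.040763
  M+2: 0.10928391×0.6270 + 0.3578871×0.3730 = 0.202013
  M+4: 0.3578871×0.6270 + 0.39067407×0.3730 = 0.370117
  M+6: 0.39067407×0.6270 + 0.14215492×0.3730 = 0.297976
  M+8: 0.14215492×0.6270 = 0.089131
Scale to base peak (0.370117) = 100: 11.0 : 54.6 : 100.0 : 80.5 : 24.1

11.0 : 54.6 : 100.0 : 80.5 : 24.1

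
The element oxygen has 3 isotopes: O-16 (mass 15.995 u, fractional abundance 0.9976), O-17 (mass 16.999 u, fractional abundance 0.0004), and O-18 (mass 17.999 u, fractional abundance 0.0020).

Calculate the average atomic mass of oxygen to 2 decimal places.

16.00 u

Ar = Σ fᵢ·mᵢ = 0.9976 × 15.995 + 0.0004 × 16.999 + 0.0020 × 17.999
= 15.9566 + 0.0068 + 0.0360 = 15.9994 u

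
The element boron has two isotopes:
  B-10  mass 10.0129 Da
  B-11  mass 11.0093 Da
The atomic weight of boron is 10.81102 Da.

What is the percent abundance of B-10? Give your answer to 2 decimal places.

19.90%

With x = fraction of B-10 (so B-11 is 1 − x):
10.0129·x + 11.0093·(1 − x) = 10.81102
(10.0129 − 11.0093)·x = 10.81102 − 11.0093
x = -0.19828 / -0.9964 = 0.19900 → 19.90% B-10, 80.10% B-11.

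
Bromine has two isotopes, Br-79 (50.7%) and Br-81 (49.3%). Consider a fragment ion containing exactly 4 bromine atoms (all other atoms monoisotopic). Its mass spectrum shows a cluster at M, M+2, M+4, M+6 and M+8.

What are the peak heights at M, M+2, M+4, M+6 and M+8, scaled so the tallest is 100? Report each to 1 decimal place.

17.6 : 68.6 : 100.0 : 64.8 : 15.8

Expanding (0.507 + 0.493)^4:
P(M) = 0.507^4 = 0.066074
P(M+2) = 4 × 0.507^3 × 0.493^1 = 0.256999
P(M+4) = 6 × 0.507^2 × 0.493^2 = 0.374853
P(M+6) = 4 × 0.507^1 × 0.493^3 = 0.243001
P(M+8) = 0.493^4 = 0.059073
The M+4 peak is largest (0.374853); scaling to 100 gives 17.6 : 68.6 : 100.0 : 64.8 : 15.8.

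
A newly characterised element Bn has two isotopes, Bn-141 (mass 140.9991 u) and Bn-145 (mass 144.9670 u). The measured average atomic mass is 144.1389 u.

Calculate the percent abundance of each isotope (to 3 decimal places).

With x = fraction of Bn-141 (so Bn-145 is 1 − x):
140.9991·x + 144.9670·(1 − x) = 144.1389
(140.9991 − 144.9670)·x = 144.1389 − 144.9670
x = -0.8281 / -3.9679 = 0.20870 → 20.870% Bn-141, 79.130% Bn-145.

Bn-141: 20.870%, Bn-145: 79.130%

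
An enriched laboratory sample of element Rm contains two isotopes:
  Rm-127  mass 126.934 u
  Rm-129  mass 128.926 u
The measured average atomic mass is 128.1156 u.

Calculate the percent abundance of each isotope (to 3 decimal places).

With x = fraction of Rm-127 (so Rm-129 is 1 − x):
126.934·x + 128.926·(1 − x) = 128.1156
(126.934 − 128.926)·x = 128.1156 − 128.926
x = -0.8104 / -1.992 = 0.40683 → 40.683% Rm-127, 59.317% Rm-129.

Rm-127: 40.683%, Rm-129: 59.317%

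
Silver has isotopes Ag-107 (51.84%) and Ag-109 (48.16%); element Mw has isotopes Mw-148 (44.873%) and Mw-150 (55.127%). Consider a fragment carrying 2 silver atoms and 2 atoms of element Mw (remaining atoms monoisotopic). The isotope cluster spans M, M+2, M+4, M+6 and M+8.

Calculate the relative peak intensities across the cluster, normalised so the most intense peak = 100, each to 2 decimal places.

14.41 : 62.20 : 100.00 : 70.99 : 18.78

Silver pattern (n=2): 0.26873856 : 0.49932288 : 0.23193856
Element Mw pattern (n=2): 0.20135861 : 0.49474277 : 0.30389861
Convolve the two distributions (both contribute in 2-u steps):
  M: 0.26873856×0.20135861 = 0.054113
  M+2: 0.26873856×0.49474277 + 0.49932288×0.20135861 = 0.233499
  M+4: 0.26873856×0.30389861 + 0.49932288×0.49474277 + 0.23193856×0.20135861 = 0.375408
  M+6: 0.49932288×0.30389861 + 0.23193856×0.49474277 = 0.266493
  M+8: 0.23193856×0.30389861 = 0.070486
Scale to base peak (0.375408) = 100: 14.41 : 62.20 : 100.00 : 70.99 : 18.78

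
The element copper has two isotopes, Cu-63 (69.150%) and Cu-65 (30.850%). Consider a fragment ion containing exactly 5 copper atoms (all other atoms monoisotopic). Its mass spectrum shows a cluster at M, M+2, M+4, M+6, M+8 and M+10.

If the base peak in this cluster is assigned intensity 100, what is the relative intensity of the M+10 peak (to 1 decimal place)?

Term probabilities: M 0.1581, M+2 0.3527, M+4 0.3147, M+6 0.1404, M+8 0.0313, M+10 0.0028. Base peak = M+2.
P(M+2) = C(5,1) × 0.69150^4 × 0.30850^1 = 5 × 0.2286487 × 0.3085 = 0.352691 (base)
P(M+10) = C(5,5) × 0.69150^0 × 0.30850^5 = 1 × 1.0000 × 0.00279432 = 0.002794
Relative intensity = 0.002794 / 0.352691 × 100 = 0.8

0.8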